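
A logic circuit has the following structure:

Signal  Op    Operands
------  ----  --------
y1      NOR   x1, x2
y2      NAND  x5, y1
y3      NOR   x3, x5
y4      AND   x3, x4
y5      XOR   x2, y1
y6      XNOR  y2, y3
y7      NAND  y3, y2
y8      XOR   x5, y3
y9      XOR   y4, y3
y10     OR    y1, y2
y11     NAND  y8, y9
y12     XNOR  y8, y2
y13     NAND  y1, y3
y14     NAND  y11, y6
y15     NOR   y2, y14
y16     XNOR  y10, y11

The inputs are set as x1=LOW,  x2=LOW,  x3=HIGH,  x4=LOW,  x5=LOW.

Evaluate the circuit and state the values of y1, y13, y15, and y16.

y1 = HIGH, y13 = HIGH, y15 = LOW, y16 = HIGH

y1 = x1 NOR x2 = LOW NOR LOW = HIGH
y2 = x5 NAND y1 = LOW NAND HIGH = HIGH
y3 = x3 NOR x5 = HIGH NOR LOW = LOW
y4 = x3 AND x4 = HIGH AND LOW = LOW
y6 = y2 XNOR y3 = HIGH XNOR LOW = LOW
y8 = x5 XOR y3 = LOW XOR LOW = LOW
y9 = y4 XOR y3 = LOW XOR LOW = LOW
y10 = y1 OR y2 = HIGH OR HIGH = HIGH
y11 = y8 NAND y9 = LOW NAND LOW = HIGH
y13 = y1 NAND y3 = HIGH NAND LOW = HIGH
y14 = y11 NAND y6 = HIGH NAND LOW = HIGH
y15 = y2 NOR y14 = HIGH NOR HIGH = LOW
y16 = y10 XNOR y11 = HIGH XNOR HIGH = HIGH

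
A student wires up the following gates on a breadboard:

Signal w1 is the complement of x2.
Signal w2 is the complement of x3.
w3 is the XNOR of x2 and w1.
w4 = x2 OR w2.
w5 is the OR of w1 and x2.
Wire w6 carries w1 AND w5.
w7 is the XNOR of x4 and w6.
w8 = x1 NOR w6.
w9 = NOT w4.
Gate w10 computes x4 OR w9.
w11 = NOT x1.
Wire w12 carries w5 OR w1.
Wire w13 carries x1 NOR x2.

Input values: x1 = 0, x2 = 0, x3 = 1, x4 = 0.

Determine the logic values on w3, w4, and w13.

w1 = NOT x2 = NOT 0 = 1
w2 = NOT x3 = NOT 1 = 0
w3 = x2 XNOR w1 = 0 XNOR 1 = 0
w4 = x2 OR w2 = 0 OR 0 = 0
w13 = x1 NOR x2 = 0 NOR 0 = 1

w3 = 0  w4 = 0  w13 = 1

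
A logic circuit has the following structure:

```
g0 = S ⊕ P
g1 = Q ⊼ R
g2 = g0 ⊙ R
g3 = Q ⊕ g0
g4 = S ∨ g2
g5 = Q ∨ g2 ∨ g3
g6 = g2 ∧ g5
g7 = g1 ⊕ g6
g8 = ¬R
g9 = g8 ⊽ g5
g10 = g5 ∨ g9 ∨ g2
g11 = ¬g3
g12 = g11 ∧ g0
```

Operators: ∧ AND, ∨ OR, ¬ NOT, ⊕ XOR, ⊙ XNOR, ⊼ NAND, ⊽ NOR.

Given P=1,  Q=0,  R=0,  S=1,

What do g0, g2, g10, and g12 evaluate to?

g0 = S XOR P = 1 XOR 1 = 0
g2 = g0 XNOR R = 0 XNOR 0 = 1
g3 = Q XOR g0 = 0 XOR 0 = 0
g5 = Q OR g2 OR g3 = 0 OR 1 OR 0 = 1
g8 = NOT R = NOT 0 = 1
g9 = g8 NOR g5 = 1 NOR 1 = 0
g10 = g5 OR g9 OR g2 = 1 OR 0 OR 1 = 1
g11 = NOT g3 = NOT 0 = 1
g12 = g11 AND g0 = 1 AND 0 = 0

g0 = 0; g2 = 1; g10 = 1; g12 = 0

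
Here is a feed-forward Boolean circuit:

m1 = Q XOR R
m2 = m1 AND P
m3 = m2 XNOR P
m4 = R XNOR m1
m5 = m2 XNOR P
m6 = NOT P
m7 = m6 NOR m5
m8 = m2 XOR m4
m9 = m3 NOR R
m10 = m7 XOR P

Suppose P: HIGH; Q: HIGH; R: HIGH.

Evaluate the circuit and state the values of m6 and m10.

m6 = LOW, m10 = LOW

m1 = Q XOR R = HIGH XOR HIGH = LOW
m2 = m1 AND P = LOW AND HIGH = LOW
m5 = m2 XNOR P = LOW XNOR HIGH = LOW
m6 = NOT P = NOT HIGH = LOW
m7 = m6 NOR m5 = LOW NOR LOW = HIGH
m10 = m7 XOR P = HIGH XOR HIGH = LOW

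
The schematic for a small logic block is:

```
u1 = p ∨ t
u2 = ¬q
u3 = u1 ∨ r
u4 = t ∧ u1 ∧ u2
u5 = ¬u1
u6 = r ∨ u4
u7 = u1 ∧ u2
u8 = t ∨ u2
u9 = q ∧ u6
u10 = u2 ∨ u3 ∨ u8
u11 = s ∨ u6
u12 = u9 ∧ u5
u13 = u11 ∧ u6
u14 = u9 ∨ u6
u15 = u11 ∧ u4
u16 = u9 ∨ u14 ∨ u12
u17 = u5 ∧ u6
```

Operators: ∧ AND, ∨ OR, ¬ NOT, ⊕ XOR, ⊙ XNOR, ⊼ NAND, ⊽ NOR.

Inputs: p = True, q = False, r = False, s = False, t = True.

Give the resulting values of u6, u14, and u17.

u6 = True; u14 = True; u17 = False

u1 = p OR t = True OR True = True
u2 = NOT q = NOT False = True
u4 = t AND u1 AND u2 = True AND True AND True = True
u5 = NOT u1 = NOT True = False
u6 = r OR u4 = False OR True = True
u9 = q AND u6 = False AND True = False
u14 = u9 OR u6 = False OR True = True
u17 = u5 AND u6 = False AND True = False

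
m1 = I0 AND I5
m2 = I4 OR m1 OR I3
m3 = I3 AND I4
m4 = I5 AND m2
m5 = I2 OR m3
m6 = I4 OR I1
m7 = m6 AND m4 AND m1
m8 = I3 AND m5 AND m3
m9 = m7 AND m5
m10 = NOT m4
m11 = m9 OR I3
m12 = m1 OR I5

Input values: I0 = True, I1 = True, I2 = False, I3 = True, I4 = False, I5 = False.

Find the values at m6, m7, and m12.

m6 = True, m7 = False, m12 = False

m1 = I0 AND I5 = True AND False = False
m2 = I4 OR m1 OR I3 = False OR False OR True = True
m4 = I5 AND m2 = False AND True = False
m6 = I4 OR I1 = False OR True = True
m7 = m6 AND m4 AND m1 = True AND False AND False = False
m12 = m1 OR I5 = False OR False = False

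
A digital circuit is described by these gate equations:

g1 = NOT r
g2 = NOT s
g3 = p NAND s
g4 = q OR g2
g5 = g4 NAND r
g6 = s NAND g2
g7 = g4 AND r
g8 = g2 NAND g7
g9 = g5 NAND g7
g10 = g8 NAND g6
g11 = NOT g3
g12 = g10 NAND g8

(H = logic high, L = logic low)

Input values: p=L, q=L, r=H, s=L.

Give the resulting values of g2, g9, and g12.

g2 = H; g9 = H; g12 = H

g2 = NOT s = NOT L = H
g4 = q OR g2 = L OR H = H
g5 = g4 NAND r = H NAND H = L
g6 = s NAND g2 = L NAND H = H
g7 = g4 AND r = H AND H = H
g8 = g2 NAND g7 = H NAND H = L
g9 = g5 NAND g7 = L NAND H = H
g10 = g8 NAND g6 = L NAND H = H
g12 = g10 NAND g8 = H NAND L = H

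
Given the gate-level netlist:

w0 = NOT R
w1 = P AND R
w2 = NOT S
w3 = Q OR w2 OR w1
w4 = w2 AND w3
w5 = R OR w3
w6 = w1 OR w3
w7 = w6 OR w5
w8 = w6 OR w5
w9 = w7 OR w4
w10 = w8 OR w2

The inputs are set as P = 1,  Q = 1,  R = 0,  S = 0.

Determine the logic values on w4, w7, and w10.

w1 = P AND R = 1 AND 0 = 0
w2 = NOT S = NOT 0 = 1
w3 = Q OR w2 OR w1 = 1 OR 1 OR 0 = 1
w4 = w2 AND w3 = 1 AND 1 = 1
w5 = R OR w3 = 0 OR 1 = 1
w6 = w1 OR w3 = 0 OR 1 = 1
w7 = w6 OR w5 = 1 OR 1 = 1
w8 = w6 OR w5 = 1 OR 1 = 1
w10 = w8 OR w2 = 1 OR 1 = 1

w4 = 1, w7 = 1, w10 = 1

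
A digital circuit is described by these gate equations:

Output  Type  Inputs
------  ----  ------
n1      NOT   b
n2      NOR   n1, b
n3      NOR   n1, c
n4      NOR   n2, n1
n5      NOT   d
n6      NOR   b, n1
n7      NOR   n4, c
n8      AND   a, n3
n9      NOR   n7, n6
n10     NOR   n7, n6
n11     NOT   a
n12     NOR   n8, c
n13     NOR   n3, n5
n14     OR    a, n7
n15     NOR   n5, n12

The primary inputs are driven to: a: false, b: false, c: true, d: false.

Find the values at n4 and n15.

n1 = NOT b = NOT false = true
n2 = n1 NOR b = true NOR false = false
n3 = n1 NOR c = true NOR true = false
n4 = n2 NOR n1 = false NOR true = false
n5 = NOT d = NOT false = true
n8 = a AND n3 = false AND false = false
n12 = n8 NOR c = false NOR true = false
n15 = n5 NOR n12 = true NOR false = false

n4 = false, n15 = false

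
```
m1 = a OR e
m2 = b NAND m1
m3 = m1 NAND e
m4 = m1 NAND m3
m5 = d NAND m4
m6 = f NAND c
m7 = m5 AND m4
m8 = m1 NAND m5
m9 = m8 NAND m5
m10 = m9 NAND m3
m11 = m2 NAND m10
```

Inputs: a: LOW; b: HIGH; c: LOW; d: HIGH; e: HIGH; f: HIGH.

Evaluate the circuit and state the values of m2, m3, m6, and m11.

m1 = a OR e = LOW OR HIGH = HIGH
m2 = b NAND m1 = HIGH NAND HIGH = LOW
m3 = m1 NAND e = HIGH NAND HIGH = LOW
m4 = m1 NAND m3 = HIGH NAND LOW = HIGH
m5 = d NAND m4 = HIGH NAND HIGH = LOW
m6 = f NAND c = HIGH NAND LOW = HIGH
m8 = m1 NAND m5 = HIGH NAND LOW = HIGH
m9 = m8 NAND m5 = HIGH NAND LOW = HIGH
m10 = m9 NAND m3 = HIGH NAND LOW = HIGH
m11 = m2 NAND m10 = LOW NAND HIGH = HIGH

m2 = LOW; m3 = LOW; m6 = HIGH; m11 = HIGH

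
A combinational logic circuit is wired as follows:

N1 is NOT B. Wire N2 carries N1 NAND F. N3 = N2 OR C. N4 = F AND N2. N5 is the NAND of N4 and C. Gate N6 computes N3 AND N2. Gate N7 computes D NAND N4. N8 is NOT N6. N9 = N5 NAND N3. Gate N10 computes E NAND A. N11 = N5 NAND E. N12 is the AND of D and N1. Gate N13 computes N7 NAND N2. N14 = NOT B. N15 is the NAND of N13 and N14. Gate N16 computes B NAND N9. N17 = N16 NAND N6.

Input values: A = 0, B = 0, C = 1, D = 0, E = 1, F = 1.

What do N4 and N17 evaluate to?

N4 = 0  N17 = 1

N1 = NOT B = NOT 0 = 1
N2 = N1 NAND F = 1 NAND 1 = 0
N3 = N2 OR C = 0 OR 1 = 1
N4 = F AND N2 = 1 AND 0 = 0
N5 = N4 NAND C = 0 NAND 1 = 1
N6 = N3 AND N2 = 1 AND 0 = 0
N9 = N5 NAND N3 = 1 NAND 1 = 0
N16 = B NAND N9 = 0 NAND 0 = 1
N17 = N16 NAND N6 = 1 NAND 0 = 1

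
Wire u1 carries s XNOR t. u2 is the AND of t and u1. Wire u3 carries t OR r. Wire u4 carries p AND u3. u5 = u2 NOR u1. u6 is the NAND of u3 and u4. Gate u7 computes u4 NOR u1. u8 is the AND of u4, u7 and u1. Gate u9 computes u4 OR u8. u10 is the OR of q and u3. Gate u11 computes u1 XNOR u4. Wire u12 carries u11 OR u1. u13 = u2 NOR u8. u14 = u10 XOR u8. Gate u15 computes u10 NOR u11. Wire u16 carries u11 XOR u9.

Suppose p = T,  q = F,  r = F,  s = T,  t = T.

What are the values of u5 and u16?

u1 = s XNOR t = T XNOR T = T
u2 = t AND u1 = T AND T = T
u3 = t OR r = T OR F = T
u4 = p AND u3 = T AND T = T
u5 = u2 NOR u1 = T NOR T = F
u7 = u4 NOR u1 = T NOR T = F
u8 = u4 AND u7 AND u1 = T AND F AND T = F
u9 = u4 OR u8 = T OR F = T
u11 = u1 XNOR u4 = T XNOR T = T
u16 = u11 XOR u9 = T XOR T = F

u5 = F; u16 = F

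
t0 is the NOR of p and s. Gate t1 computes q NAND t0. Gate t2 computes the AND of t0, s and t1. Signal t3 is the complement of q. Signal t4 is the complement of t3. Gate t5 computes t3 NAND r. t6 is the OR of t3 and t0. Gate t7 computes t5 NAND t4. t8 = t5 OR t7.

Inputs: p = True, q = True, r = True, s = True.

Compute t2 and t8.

t2 = False; t8 = True

t0 = p NOR s = True NOR True = False
t1 = q NAND t0 = True NAND False = True
t2 = t0 AND s AND t1 = False AND True AND True = False
t3 = NOT q = NOT True = False
t4 = NOT t3 = NOT False = True
t5 = t3 NAND r = False NAND True = True
t7 = t5 NAND t4 = True NAND True = False
t8 = t5 OR t7 = True OR False = True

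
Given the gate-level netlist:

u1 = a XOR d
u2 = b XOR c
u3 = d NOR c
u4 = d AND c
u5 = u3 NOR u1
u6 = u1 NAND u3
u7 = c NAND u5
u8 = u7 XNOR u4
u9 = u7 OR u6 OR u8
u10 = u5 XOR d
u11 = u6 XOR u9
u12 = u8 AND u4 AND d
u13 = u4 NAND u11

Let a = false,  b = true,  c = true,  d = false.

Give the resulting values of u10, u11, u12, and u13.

u10 = true, u11 = false, u12 = false, u13 = true

u1 = a XOR d = false XOR false = false
u3 = d NOR c = false NOR true = false
u4 = d AND c = false AND true = false
u5 = u3 NOR u1 = false NOR false = true
u6 = u1 NAND u3 = false NAND false = true
u7 = c NAND u5 = true NAND true = false
u8 = u7 XNOR u4 = false XNOR false = true
u9 = u7 OR u6 OR u8 = false OR true OR true = true
u10 = u5 XOR d = true XOR false = true
u11 = u6 XOR u9 = true XOR true = false
u12 = u8 AND u4 AND d = true AND false AND false = false
u13 = u4 NAND u11 = false NAND false = true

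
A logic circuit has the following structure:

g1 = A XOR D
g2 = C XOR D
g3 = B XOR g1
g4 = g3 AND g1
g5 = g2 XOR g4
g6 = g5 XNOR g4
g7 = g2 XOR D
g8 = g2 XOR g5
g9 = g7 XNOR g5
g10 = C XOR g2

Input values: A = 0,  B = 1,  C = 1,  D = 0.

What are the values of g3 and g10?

g3 = 1, g10 = 0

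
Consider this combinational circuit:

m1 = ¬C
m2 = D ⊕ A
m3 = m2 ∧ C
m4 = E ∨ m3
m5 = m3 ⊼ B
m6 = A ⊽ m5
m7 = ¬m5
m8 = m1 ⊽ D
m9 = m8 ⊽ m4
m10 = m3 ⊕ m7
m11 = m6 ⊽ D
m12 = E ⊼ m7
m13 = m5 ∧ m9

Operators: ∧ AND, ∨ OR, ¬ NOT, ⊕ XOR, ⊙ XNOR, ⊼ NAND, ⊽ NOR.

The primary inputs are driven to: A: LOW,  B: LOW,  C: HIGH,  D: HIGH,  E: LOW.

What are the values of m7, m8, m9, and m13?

m7 = LOW, m8 = LOW, m9 = LOW, m13 = LOW

m1 = NOT C = NOT HIGH = LOW
m2 = D XOR A = HIGH XOR LOW = HIGH
m3 = m2 AND C = HIGH AND HIGH = HIGH
m4 = E OR m3 = LOW OR HIGH = HIGH
m5 = m3 NAND B = HIGH NAND LOW = HIGH
m7 = NOT m5 = NOT HIGH = LOW
m8 = m1 NOR D = LOW NOR HIGH = LOW
m9 = m8 NOR m4 = LOW NOR HIGH = LOW
m13 = m5 AND m9 = HIGH AND LOW = LOW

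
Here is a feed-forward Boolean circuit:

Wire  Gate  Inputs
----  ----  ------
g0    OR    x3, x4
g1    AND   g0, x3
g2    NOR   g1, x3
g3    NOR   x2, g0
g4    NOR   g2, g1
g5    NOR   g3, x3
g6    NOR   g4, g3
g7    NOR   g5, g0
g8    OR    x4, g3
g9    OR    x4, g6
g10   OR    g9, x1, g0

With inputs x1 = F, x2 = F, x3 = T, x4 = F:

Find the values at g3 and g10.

g3 = F, g10 = T

g0 = x3 OR x4 = T OR F = T
g1 = g0 AND x3 = T AND T = T
g2 = g1 NOR x3 = T NOR T = F
g3 = x2 NOR g0 = F NOR T = F
g4 = g2 NOR g1 = F NOR T = F
g6 = g4 NOR g3 = F NOR F = T
g9 = x4 OR g6 = F OR T = T
g10 = g9 OR x1 OR g0 = T OR F OR T = T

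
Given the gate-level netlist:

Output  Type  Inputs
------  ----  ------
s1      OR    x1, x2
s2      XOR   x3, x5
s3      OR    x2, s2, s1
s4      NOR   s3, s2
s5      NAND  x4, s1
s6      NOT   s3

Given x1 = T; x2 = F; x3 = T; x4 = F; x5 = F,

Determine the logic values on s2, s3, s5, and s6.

s1 = x1 OR x2 = T OR F = T
s2 = x3 XOR x5 = T XOR F = T
s3 = x2 OR s2 OR s1 = F OR T OR T = T
s5 = x4 NAND s1 = F NAND T = T
s6 = NOT s3 = NOT T = F

s2 = T  s3 = T  s5 = T  s6 = F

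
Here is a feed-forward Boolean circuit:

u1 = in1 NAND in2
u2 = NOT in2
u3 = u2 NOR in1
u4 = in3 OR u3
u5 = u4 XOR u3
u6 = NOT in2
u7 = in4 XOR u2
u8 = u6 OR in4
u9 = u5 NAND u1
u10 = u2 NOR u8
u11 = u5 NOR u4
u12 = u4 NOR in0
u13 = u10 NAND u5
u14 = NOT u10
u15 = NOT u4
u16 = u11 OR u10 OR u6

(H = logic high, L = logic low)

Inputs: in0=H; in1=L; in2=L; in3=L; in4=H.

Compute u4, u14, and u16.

u2 = NOT in2 = NOT L = H
u3 = u2 NOR in1 = H NOR L = L
u4 = in3 OR u3 = L OR L = L
u5 = u4 XOR u3 = L XOR L = L
u6 = NOT in2 = NOT L = H
u8 = u6 OR in4 = H OR H = H
u10 = u2 NOR u8 = H NOR H = L
u11 = u5 NOR u4 = L NOR L = H
u14 = NOT u10 = NOT L = H
u16 = u11 OR u10 OR u6 = H OR L OR H = H

u4 = L, u14 = H, u16 = H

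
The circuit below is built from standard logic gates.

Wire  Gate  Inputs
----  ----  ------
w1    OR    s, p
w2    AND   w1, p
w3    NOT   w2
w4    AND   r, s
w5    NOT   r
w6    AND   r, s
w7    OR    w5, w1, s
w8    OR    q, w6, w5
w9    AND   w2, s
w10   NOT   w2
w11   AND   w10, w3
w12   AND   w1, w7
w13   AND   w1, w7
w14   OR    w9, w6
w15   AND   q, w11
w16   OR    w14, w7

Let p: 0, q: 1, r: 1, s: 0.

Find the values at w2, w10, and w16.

w2 = 0  w10 = 1  w16 = 0

w1 = s OR p = 0 OR 0 = 0
w2 = w1 AND p = 0 AND 0 = 0
w5 = NOT r = NOT 1 = 0
w6 = r AND s = 1 AND 0 = 0
w7 = w5 OR w1 OR s = 0 OR 0 OR 0 = 0
w9 = w2 AND s = 0 AND 0 = 0
w10 = NOT w2 = NOT 0 = 1
w14 = w9 OR w6 = 0 OR 0 = 0
w16 = w14 OR w7 = 0 OR 0 = 0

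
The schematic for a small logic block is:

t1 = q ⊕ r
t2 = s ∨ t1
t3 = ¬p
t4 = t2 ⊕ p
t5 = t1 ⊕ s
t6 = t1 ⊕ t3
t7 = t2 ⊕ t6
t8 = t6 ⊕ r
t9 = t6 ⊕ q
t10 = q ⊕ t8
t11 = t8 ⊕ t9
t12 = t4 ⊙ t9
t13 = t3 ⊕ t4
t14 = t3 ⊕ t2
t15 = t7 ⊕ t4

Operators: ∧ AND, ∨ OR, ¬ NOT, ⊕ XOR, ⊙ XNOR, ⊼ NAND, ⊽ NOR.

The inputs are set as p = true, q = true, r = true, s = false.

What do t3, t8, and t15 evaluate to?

t3 = false  t8 = true  t15 = true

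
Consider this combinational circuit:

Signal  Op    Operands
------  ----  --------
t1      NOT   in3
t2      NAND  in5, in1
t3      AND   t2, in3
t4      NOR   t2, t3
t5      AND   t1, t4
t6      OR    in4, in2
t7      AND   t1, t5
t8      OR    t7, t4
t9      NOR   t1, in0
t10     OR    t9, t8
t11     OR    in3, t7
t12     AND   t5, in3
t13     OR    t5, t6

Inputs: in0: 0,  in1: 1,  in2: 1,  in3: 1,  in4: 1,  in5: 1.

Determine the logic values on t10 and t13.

t10 = 1; t13 = 1

t1 = NOT in3 = NOT 1 = 0
t2 = in5 NAND in1 = 1 NAND 1 = 0
t3 = t2 AND in3 = 0 AND 1 = 0
t4 = t2 NOR t3 = 0 NOR 0 = 1
t5 = t1 AND t4 = 0 AND 1 = 0
t6 = in4 OR in2 = 1 OR 1 = 1
t7 = t1 AND t5 = 0 AND 0 = 0
t8 = t7 OR t4 = 0 OR 1 = 1
t9 = t1 NOR in0 = 0 NOR 0 = 1
t10 = t9 OR t8 = 1 OR 1 = 1
t13 = t5 OR t6 = 0 OR 1 = 1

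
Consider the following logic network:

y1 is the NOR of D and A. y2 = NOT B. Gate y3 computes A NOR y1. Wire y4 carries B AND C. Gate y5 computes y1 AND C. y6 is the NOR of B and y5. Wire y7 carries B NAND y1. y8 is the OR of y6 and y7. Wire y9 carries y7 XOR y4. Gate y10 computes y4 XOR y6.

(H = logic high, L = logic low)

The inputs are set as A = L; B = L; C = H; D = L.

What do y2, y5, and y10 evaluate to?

y1 = D NOR A = L NOR L = H
y2 = NOT B = NOT L = H
y4 = B AND C = L AND H = L
y5 = y1 AND C = H AND H = H
y6 = B NOR y5 = L NOR H = L
y10 = y4 XOR y6 = L XOR L = L

y2 = H, y5 = H, y10 = L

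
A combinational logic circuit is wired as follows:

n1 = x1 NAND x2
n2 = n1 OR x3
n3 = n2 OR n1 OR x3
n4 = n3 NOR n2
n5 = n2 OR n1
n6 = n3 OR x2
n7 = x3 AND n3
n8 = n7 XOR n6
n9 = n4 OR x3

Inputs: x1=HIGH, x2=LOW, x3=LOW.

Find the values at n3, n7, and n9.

n3 = HIGH, n7 = LOW, n9 = LOW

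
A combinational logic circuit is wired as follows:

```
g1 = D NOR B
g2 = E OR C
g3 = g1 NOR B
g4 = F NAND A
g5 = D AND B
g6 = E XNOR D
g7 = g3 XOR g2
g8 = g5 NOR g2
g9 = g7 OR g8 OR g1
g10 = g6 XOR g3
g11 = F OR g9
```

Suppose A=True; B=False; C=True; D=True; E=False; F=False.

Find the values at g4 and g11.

g4 = True, g11 = False

g1 = D NOR B = True NOR False = False
g2 = E OR C = False OR True = True
g3 = g1 NOR B = False NOR False = True
g4 = F NAND A = False NAND True = True
g5 = D AND B = True AND False = False
g7 = g3 XOR g2 = True XOR True = False
g8 = g5 NOR g2 = False NOR True = False
g9 = g7 OR g8 OR g1 = False OR False OR False = False
g11 = F OR g9 = False OR False = False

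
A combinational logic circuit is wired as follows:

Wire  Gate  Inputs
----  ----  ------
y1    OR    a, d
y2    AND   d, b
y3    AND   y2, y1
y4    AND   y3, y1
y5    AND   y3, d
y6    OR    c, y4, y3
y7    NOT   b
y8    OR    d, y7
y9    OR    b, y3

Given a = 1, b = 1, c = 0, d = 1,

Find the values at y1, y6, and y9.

y1 = 1, y6 = 1, y9 = 1

y1 = a OR d = 1 OR 1 = 1
y2 = d AND b = 1 AND 1 = 1
y3 = y2 AND y1 = 1 AND 1 = 1
y4 = y3 AND y1 = 1 AND 1 = 1
y6 = c OR y4 OR y3 = 0 OR 1 OR 1 = 1
y9 = b OR y3 = 1 OR 1 = 1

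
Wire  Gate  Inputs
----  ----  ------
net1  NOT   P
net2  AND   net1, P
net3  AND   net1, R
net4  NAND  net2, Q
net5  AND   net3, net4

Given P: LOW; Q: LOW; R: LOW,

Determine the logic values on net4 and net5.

net4 = HIGH  net5 = LOW

net1 = NOT P = NOT LOW = HIGH
net2 = net1 AND P = HIGH AND LOW = LOW
net3 = net1 AND R = HIGH AND LOW = LOW
net4 = net2 NAND Q = LOW NAND LOW = HIGH
net5 = net3 AND net4 = LOW AND HIGH = LOW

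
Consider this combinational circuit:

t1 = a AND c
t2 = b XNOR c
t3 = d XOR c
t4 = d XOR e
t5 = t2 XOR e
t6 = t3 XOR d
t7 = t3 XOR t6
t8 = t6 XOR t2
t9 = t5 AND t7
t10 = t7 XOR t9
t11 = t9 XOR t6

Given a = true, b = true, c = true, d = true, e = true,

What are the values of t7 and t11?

t2 = b XNOR c = true XNOR true = true
t3 = d XOR c = true XOR true = false
t5 = t2 XOR e = true XOR true = false
t6 = t3 XOR d = false XOR true = true
t7 = t3 XOR t6 = false XOR true = true
t9 = t5 AND t7 = false AND true = false
t11 = t9 XOR t6 = false XOR true = true

t7 = true; t11 = true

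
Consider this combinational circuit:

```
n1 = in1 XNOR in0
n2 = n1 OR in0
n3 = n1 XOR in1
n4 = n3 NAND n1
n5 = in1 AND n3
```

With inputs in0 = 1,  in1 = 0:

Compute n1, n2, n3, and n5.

n1 = 0, n2 = 1, n3 = 0, n5 = 0

n1 = in1 XNOR in0 = 0 XNOR 1 = 0
n2 = n1 OR in0 = 0 OR 1 = 1
n3 = n1 XOR in1 = 0 XOR 0 = 0
n5 = in1 AND n3 = 0 AND 0 = 0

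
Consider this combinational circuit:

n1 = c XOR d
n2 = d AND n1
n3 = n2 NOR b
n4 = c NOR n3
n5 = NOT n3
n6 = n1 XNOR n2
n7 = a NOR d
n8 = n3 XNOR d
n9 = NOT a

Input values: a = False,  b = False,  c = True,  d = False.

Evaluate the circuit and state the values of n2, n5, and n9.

n2 = False  n5 = False  n9 = True

n1 = c XOR d = True XOR False = True
n2 = d AND n1 = False AND True = False
n3 = n2 NOR b = False NOR False = True
n5 = NOT n3 = NOT True = False
n9 = NOT a = NOT False = True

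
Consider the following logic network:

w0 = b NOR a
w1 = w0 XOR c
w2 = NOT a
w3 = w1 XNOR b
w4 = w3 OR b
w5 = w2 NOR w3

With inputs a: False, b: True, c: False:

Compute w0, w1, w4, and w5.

w0 = b NOR a = True NOR False = False
w1 = w0 XOR c = False XOR False = False
w2 = NOT a = NOT False = True
w3 = w1 XNOR b = False XNOR True = False
w4 = w3 OR b = False OR True = True
w5 = w2 NOR w3 = True NOR False = False

w0 = False  w1 = False  w4 = True  w5 = False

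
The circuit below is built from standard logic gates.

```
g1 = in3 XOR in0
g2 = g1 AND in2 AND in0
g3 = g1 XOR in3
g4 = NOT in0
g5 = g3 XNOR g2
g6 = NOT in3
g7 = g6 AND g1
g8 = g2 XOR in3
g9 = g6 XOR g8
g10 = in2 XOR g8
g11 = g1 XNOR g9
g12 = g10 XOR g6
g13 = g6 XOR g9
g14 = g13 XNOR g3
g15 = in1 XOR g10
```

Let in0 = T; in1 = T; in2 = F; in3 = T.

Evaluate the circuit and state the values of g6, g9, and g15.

g6 = F; g9 = T; g15 = F

g1 = in3 XOR in0 = T XOR T = F
g2 = g1 AND in2 AND in0 = F AND F AND T = F
g6 = NOT in3 = NOT T = F
g8 = g2 XOR in3 = F XOR T = T
g9 = g6 XOR g8 = F XOR T = T
g10 = in2 XOR g8 = F XOR T = T
g15 = in1 XOR g10 = T XOR T = F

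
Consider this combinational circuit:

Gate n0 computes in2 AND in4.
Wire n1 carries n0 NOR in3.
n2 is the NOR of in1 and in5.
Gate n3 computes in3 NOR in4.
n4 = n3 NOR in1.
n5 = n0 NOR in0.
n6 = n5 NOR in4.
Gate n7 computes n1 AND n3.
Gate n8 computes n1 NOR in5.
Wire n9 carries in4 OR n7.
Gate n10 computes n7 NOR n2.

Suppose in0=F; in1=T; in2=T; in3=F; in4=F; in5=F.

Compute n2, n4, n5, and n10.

n2 = F  n4 = F  n5 = T  n10 = F

n0 = in2 AND in4 = T AND F = F
n1 = n0 NOR in3 = F NOR F = T
n2 = in1 NOR in5 = T NOR F = F
n3 = in3 NOR in4 = F NOR F = T
n4 = n3 NOR in1 = T NOR T = F
n5 = n0 NOR in0 = F NOR F = T
n7 = n1 AND n3 = T AND T = T
n10 = n7 NOR n2 = T NOR F = F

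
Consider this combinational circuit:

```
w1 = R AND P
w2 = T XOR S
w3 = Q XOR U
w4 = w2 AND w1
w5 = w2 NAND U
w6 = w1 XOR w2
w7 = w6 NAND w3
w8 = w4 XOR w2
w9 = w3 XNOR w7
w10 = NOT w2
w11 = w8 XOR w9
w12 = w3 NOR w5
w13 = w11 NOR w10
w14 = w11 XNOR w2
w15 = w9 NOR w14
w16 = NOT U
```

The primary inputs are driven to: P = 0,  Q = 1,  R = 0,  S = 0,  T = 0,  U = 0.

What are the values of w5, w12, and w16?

w2 = T XOR S = 0 XOR 0 = 0
w3 = Q XOR U = 1 XOR 0 = 1
w5 = w2 NAND U = 0 NAND 0 = 1
w12 = w3 NOR w5 = 1 NOR 1 = 0
w16 = NOT U = NOT 0 = 1

w5 = 1  w12 = 0  w16 = 1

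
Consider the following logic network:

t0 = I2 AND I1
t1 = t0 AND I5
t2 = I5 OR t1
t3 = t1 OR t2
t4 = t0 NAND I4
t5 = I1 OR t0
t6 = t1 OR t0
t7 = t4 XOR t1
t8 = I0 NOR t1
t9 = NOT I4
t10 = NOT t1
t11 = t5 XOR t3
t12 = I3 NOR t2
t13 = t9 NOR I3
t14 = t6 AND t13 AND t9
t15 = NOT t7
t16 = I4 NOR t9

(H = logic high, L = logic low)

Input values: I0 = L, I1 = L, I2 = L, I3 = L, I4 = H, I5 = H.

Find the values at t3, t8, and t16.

t3 = H  t8 = H  t16 = L

t0 = I2 AND I1 = L AND L = L
t1 = t0 AND I5 = L AND H = L
t2 = I5 OR t1 = H OR L = H
t3 = t1 OR t2 = L OR H = H
t8 = I0 NOR t1 = L NOR L = H
t9 = NOT I4 = NOT H = L
t16 = I4 NOR t9 = H NOR L = L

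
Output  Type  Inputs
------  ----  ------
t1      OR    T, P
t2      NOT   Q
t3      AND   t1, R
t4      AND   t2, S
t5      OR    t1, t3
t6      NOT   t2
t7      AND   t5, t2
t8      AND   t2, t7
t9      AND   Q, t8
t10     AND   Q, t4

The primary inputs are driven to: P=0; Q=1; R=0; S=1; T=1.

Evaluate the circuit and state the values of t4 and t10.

t2 = NOT Q = NOT 1 = 0
t4 = t2 AND S = 0 AND 1 = 0
t10 = Q AND t4 = 1 AND 0 = 0

t4 = 0, t10 = 0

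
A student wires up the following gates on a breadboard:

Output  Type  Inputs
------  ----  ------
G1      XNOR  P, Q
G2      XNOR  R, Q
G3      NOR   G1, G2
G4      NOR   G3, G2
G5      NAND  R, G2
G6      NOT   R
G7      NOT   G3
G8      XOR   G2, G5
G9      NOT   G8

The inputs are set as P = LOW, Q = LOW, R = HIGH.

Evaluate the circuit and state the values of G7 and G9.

G7 = HIGH; G9 = LOW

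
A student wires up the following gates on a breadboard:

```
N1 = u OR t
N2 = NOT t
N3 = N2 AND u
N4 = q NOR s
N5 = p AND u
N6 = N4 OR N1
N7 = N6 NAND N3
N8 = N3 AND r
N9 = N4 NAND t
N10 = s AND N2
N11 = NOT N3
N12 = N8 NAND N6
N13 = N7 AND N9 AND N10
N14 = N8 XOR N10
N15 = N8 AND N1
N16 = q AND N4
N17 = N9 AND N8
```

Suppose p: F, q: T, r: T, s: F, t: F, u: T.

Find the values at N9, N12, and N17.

N1 = u OR t = T OR F = T
N2 = NOT t = NOT F = T
N3 = N2 AND u = T AND T = T
N4 = q NOR s = T NOR F = F
N6 = N4 OR N1 = F OR T = T
N8 = N3 AND r = T AND T = T
N9 = N4 NAND t = F NAND F = T
N12 = N8 NAND N6 = T NAND T = F
N17 = N9 AND N8 = T AND T = T

N9 = T; N12 = F; N17 = T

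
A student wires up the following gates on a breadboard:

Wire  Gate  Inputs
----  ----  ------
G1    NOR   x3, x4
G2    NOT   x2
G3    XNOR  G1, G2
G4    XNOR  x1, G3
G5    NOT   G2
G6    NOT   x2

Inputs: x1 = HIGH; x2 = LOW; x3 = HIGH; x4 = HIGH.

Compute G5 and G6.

G5 = LOW, G6 = HIGH

G2 = NOT x2 = NOT LOW = HIGH
G5 = NOT G2 = NOT HIGH = LOW
G6 = NOT x2 = NOT LOW = HIGH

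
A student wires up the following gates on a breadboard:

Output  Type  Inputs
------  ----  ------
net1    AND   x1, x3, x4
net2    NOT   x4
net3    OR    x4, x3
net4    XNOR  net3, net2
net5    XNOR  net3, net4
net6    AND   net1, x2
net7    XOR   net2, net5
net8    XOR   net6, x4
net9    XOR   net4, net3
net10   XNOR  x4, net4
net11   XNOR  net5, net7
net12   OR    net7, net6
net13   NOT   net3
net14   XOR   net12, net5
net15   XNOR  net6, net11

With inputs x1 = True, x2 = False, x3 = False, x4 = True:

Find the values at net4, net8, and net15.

net4 = False  net8 = True  net15 = False

net1 = x1 AND x3 AND x4 = True AND False AND True = False
net2 = NOT x4 = NOT True = False
net3 = x4 OR x3 = True OR False = True
net4 = net3 XNOR net2 = True XNOR False = False
net5 = net3 XNOR net4 = True XNOR False = False
net6 = net1 AND x2 = False AND False = False
net7 = net2 XOR net5 = False XOR False = False
net8 = net6 XOR x4 = False XOR True = True
net11 = net5 XNOR net7 = False XNOR False = True
net15 = net6 XNOR net11 = False XNOR True = False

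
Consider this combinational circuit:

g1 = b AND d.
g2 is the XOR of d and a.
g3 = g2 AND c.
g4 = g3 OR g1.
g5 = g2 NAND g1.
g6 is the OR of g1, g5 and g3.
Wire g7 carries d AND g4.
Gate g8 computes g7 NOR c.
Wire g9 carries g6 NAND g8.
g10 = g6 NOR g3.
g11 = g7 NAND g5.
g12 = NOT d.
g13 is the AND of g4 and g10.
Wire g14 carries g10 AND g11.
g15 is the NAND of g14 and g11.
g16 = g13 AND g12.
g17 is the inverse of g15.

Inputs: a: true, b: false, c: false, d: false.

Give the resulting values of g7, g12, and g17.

g7 = false; g12 = true; g17 = false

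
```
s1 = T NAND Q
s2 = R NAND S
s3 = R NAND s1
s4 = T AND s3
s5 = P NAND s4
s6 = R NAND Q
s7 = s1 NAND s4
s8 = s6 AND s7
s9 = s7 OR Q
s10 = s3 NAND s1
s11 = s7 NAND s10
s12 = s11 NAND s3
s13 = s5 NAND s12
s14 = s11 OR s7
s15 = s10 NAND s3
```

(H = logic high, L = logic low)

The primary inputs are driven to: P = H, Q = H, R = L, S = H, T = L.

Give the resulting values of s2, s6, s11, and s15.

s1 = T NAND Q = L NAND H = H
s2 = R NAND S = L NAND H = H
s3 = R NAND s1 = L NAND H = H
s4 = T AND s3 = L AND H = L
s6 = R NAND Q = L NAND H = H
s7 = s1 NAND s4 = H NAND L = H
s10 = s3 NAND s1 = H NAND H = L
s11 = s7 NAND s10 = H NAND L = H
s15 = s10 NAND s3 = L NAND H = H

s2 = H; s6 = H; s11 = H; s15 = H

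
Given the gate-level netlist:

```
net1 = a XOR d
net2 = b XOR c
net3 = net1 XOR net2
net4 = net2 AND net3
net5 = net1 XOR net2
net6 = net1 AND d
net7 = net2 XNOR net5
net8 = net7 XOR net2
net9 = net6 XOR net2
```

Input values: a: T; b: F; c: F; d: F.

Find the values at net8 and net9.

net8 = F, net9 = F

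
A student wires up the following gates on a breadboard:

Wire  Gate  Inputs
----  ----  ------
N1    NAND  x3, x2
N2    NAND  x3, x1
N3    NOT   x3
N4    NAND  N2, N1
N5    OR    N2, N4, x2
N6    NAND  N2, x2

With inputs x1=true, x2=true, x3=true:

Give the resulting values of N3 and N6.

N3 = false, N6 = true

N2 = x3 NAND x1 = true NAND true = false
N3 = NOT x3 = NOT true = false
N6 = N2 NAND x2 = false NAND true = true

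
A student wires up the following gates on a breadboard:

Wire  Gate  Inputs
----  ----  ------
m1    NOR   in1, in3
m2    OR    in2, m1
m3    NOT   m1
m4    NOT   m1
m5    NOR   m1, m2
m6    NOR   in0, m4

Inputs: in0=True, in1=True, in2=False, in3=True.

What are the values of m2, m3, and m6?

m1 = in1 NOR in3 = True NOR True = False
m2 = in2 OR m1 = False OR False = False
m3 = NOT m1 = NOT False = True
m4 = NOT m1 = NOT False = True
m6 = in0 NOR m4 = True NOR True = False

m2 = False; m3 = True; m6 = False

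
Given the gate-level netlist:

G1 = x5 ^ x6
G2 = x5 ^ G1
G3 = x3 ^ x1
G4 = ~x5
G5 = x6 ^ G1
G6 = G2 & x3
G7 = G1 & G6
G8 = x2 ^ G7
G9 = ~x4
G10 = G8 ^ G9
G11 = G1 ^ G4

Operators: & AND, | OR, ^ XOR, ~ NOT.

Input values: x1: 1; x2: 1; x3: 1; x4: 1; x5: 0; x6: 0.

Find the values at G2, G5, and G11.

G2 = 0, G5 = 0, G11 = 1

G1 = x5 XOR x6 = 0 XOR 0 = 0
G2 = x5 XOR G1 = 0 XOR 0 = 0
G4 = NOT x5 = NOT 0 = 1
G5 = x6 XOR G1 = 0 XOR 0 = 0
G11 = G1 XOR G4 = 0 XOR 1 = 1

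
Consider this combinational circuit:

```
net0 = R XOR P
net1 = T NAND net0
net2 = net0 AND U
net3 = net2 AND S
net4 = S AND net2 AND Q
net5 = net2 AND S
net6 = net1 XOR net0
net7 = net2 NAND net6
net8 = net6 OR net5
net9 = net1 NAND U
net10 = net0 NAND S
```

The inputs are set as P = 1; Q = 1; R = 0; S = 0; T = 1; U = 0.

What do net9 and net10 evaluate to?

net0 = R XOR P = 0 XOR 1 = 1
net1 = T NAND net0 = 1 NAND 1 = 0
net9 = net1 NAND U = 0 NAND 0 = 1
net10 = net0 NAND S = 1 NAND 0 = 1

net9 = 1, net10 = 1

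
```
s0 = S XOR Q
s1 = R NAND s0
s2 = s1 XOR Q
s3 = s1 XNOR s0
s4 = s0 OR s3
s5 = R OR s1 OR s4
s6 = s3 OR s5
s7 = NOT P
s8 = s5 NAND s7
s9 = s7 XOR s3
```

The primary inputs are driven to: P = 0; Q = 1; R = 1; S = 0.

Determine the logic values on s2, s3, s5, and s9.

s0 = S XOR Q = 0 XOR 1 = 1
s1 = R NAND s0 = 1 NAND 1 = 0
s2 = s1 XOR Q = 0 XOR 1 = 1
s3 = s1 XNOR s0 = 0 XNOR 1 = 0
s4 = s0 OR s3 = 1 OR 0 = 1
s5 = R OR s1 OR s4 = 1 OR 0 OR 1 = 1
s7 = NOT P = NOT 0 = 1
s9 = s7 XOR s3 = 1 XOR 0 = 1

s2 = 1, s3 = 0, s5 = 1, s9 = 1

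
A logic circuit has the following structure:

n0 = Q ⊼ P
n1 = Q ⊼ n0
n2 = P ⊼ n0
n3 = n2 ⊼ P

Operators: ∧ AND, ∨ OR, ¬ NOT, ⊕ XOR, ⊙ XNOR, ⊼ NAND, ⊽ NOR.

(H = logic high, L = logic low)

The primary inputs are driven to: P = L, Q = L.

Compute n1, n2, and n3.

n1 = H  n2 = H  n3 = H

n0 = Q NAND P = L NAND L = H
n1 = Q NAND n0 = L NAND H = H
n2 = P NAND n0 = L NAND H = H
n3 = n2 NAND P = H NAND L = H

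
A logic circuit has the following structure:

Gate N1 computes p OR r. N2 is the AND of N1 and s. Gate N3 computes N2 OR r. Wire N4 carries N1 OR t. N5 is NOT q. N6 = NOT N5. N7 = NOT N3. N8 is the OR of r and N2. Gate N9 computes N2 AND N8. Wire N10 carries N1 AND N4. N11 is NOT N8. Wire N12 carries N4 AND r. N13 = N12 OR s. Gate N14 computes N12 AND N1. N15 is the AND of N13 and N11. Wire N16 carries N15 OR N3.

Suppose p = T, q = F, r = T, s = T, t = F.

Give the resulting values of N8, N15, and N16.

N1 = p OR r = T OR T = T
N2 = N1 AND s = T AND T = T
N3 = N2 OR r = T OR T = T
N4 = N1 OR t = T OR F = T
N8 = r OR N2 = T OR T = T
N11 = NOT N8 = NOT T = F
N12 = N4 AND r = T AND T = T
N13 = N12 OR s = T OR T = T
N15 = N13 AND N11 = T AND F = F
N16 = N15 OR N3 = F OR T = T

N8 = T; N15 = F; N16 = T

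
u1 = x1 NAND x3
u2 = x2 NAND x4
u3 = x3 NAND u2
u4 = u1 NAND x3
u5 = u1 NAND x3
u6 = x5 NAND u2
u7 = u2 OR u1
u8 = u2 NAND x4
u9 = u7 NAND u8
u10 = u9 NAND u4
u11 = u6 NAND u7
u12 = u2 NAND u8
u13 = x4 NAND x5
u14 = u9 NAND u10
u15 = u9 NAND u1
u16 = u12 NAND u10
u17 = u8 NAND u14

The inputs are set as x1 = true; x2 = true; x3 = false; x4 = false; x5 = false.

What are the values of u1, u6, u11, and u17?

u1 = true; u6 = true; u11 = false; u17 = false

u1 = x1 NAND x3 = true NAND false = true
u2 = x2 NAND x4 = true NAND false = true
u4 = u1 NAND x3 = true NAND false = true
u6 = x5 NAND u2 = false NAND true = true
u7 = u2 OR u1 = true OR true = true
u8 = u2 NAND x4 = true NAND false = true
u9 = u7 NAND u8 = true NAND true = false
u10 = u9 NAND u4 = false NAND true = true
u11 = u6 NAND u7 = true NAND true = false
u14 = u9 NAND u10 = false NAND true = true
u17 = u8 NAND u14 = true NAND true = false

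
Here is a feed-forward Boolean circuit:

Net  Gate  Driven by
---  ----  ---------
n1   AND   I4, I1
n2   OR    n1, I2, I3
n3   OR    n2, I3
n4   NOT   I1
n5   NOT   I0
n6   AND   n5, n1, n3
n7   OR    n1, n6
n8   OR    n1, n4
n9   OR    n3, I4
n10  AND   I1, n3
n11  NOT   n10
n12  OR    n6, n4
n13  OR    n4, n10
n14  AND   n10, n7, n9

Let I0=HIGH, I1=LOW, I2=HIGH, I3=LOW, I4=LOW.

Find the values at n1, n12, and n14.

n1 = I4 AND I1 = LOW AND LOW = LOW
n2 = n1 OR I2 OR I3 = LOW OR HIGH OR LOW = HIGH
n3 = n2 OR I3 = HIGH OR LOW = HIGH
n4 = NOT I1 = NOT LOW = HIGH
n5 = NOT I0 = NOT HIGH = LOW
n6 = n5 AND n1 AND n3 = LOW AND LOW AND HIGH = LOW
n7 = n1 OR n6 = LOW OR LOW = LOW
n9 = n3 OR I4 = HIGH OR LOW = HIGH
n10 = I1 AND n3 = LOW AND HIGH = LOW
n12 = n6 OR n4 = LOW OR HIGH = HIGH
n14 = n10 AND n7 AND n9 = LOW AND LOW AND HIGH = LOW

n1 = LOW, n12 = HIGH, n14 = LOW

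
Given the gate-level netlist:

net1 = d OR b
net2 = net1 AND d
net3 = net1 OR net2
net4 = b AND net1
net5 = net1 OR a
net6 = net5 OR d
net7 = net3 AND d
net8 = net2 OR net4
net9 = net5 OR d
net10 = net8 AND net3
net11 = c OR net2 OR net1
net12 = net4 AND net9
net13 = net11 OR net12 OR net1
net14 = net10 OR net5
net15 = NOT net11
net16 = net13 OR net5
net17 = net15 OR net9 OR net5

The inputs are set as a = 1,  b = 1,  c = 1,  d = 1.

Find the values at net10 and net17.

net10 = 1, net17 = 1

net1 = d OR b = 1 OR 1 = 1
net2 = net1 AND d = 1 AND 1 = 1
net3 = net1 OR net2 = 1 OR 1 = 1
net4 = b AND net1 = 1 AND 1 = 1
net5 = net1 OR a = 1 OR 1 = 1
net8 = net2 OR net4 = 1 OR 1 = 1
net9 = net5 OR d = 1 OR 1 = 1
net10 = net8 AND net3 = 1 AND 1 = 1
net11 = c OR net2 OR net1 = 1 OR 1 OR 1 = 1
net15 = NOT net11 = NOT 1 = 0
net17 = net15 OR net9 OR net5 = 0 OR 1 OR 1 = 1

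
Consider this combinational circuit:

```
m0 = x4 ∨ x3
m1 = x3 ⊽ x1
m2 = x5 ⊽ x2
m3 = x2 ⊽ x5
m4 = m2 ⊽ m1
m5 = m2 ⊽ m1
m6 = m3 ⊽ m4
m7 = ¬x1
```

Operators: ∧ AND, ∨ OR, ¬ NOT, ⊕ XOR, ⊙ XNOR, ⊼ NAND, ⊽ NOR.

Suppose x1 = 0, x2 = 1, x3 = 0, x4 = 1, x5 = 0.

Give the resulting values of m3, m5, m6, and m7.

m3 = 0, m5 = 0, m6 = 1, m7 = 1

m1 = x3 NOR x1 = 0 NOR 0 = 1
m2 = x5 NOR x2 = 0 NOR 1 = 0
m3 = x2 NOR x5 = 1 NOR 0 = 0
m4 = m2 NOR m1 = 0 NOR 1 = 0
m5 = m2 NOR m1 = 0 NOR 1 = 0
m6 = m3 NOR m4 = 0 NOR 0 = 1
m7 = NOT x1 = NOT 0 = 1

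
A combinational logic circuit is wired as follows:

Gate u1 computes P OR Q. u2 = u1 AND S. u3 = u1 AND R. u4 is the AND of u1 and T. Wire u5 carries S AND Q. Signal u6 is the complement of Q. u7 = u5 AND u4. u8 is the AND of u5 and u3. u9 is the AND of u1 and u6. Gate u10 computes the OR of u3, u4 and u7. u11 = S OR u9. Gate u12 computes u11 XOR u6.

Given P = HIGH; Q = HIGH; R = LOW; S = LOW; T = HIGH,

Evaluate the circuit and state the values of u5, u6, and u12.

u5 = LOW; u6 = LOW; u12 = LOW

u1 = P OR Q = HIGH OR HIGH = HIGH
u5 = S AND Q = LOW AND HIGH = LOW
u6 = NOT Q = NOT HIGH = LOW
u9 = u1 AND u6 = HIGH AND LOW = LOW
u11 = S OR u9 = LOW OR LOW = LOW
u12 = u11 XOR u6 = LOW XOR LOW = LOW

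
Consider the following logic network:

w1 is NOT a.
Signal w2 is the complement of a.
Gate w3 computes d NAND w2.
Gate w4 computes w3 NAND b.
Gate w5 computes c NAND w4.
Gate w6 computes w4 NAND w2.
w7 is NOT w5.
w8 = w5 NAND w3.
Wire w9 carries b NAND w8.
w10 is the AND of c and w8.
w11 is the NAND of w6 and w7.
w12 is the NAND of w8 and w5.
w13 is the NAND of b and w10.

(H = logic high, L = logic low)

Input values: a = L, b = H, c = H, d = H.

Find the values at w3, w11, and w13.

w3 = L; w11 = H; w13 = L

w2 = NOT a = NOT L = H
w3 = d NAND w2 = H NAND H = L
w4 = w3 NAND b = L NAND H = H
w5 = c NAND w4 = H NAND H = L
w6 = w4 NAND w2 = H NAND H = L
w7 = NOT w5 = NOT L = H
w8 = w5 NAND w3 = L NAND L = H
w10 = c AND w8 = H AND H = H
w11 = w6 NAND w7 = L NAND H = H
w13 = b NAND w10 = H NAND H = L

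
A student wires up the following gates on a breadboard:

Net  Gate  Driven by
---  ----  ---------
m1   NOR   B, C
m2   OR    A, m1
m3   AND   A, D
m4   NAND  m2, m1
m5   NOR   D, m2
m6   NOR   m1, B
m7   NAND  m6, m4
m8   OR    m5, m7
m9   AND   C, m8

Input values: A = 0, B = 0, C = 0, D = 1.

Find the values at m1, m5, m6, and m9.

m1 = B NOR C = 0 NOR 0 = 1
m2 = A OR m1 = 0 OR 1 = 1
m4 = m2 NAND m1 = 1 NAND 1 = 0
m5 = D NOR m2 = 1 NOR 1 = 0
m6 = m1 NOR B = 1 NOR 0 = 0
m7 = m6 NAND m4 = 0 NAND 0 = 1
m8 = m5 OR m7 = 0 OR 1 = 1
m9 = C AND m8 = 0 AND 1 = 0

m1 = 1  m5 = 0  m6 = 0  m9 = 0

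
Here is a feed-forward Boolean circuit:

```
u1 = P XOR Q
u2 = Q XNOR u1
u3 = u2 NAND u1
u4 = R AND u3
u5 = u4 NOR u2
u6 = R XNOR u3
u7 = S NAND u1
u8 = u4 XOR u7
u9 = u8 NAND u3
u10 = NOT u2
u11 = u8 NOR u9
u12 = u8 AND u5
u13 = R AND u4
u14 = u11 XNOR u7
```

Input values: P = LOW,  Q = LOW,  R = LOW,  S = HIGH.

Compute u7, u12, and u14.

u7 = HIGH; u12 = LOW; u14 = LOW

u1 = P XOR Q = LOW XOR LOW = LOW
u2 = Q XNOR u1 = LOW XNOR LOW = HIGH
u3 = u2 NAND u1 = HIGH NAND LOW = HIGH
u4 = R AND u3 = LOW AND HIGH = LOW
u5 = u4 NOR u2 = LOW NOR HIGH = LOW
u7 = S NAND u1 = HIGH NAND LOW = HIGH
u8 = u4 XOR u7 = LOW XOR HIGH = HIGH
u9 = u8 NAND u3 = HIGH NAND HIGH = LOW
u11 = u8 NOR u9 = HIGH NOR LOW = LOW
u12 = u8 AND u5 = HIGH AND LOW = LOW
u14 = u11 XNOR u7 = LOW XNOR HIGH = LOW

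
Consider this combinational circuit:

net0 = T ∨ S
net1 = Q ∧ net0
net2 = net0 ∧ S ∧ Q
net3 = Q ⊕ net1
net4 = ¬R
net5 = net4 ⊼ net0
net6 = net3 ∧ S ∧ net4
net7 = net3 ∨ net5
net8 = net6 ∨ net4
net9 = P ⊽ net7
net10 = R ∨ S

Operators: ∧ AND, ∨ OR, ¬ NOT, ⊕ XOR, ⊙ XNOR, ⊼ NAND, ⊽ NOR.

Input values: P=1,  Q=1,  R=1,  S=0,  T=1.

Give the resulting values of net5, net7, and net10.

net5 = 1, net7 = 1, net10 = 1

net0 = T OR S = 1 OR 0 = 1
net1 = Q AND net0 = 1 AND 1 = 1
net3 = Q XOR net1 = 1 XOR 1 = 0
net4 = NOT R = NOT 1 = 0
net5 = net4 NAND net0 = 0 NAND 1 = 1
net7 = net3 OR net5 = 0 OR 1 = 1
net10 = R OR S = 1 OR 0 = 1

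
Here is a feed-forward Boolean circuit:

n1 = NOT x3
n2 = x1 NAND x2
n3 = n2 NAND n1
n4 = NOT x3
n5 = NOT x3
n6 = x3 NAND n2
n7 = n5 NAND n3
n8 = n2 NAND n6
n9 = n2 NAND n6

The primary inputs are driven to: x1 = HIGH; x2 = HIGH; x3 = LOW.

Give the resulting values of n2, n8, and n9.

n2 = LOW, n8 = HIGH, n9 = HIGH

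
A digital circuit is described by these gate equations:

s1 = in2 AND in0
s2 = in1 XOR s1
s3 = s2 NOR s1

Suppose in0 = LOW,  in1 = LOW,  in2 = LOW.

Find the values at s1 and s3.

s1 = LOW, s3 = HIGH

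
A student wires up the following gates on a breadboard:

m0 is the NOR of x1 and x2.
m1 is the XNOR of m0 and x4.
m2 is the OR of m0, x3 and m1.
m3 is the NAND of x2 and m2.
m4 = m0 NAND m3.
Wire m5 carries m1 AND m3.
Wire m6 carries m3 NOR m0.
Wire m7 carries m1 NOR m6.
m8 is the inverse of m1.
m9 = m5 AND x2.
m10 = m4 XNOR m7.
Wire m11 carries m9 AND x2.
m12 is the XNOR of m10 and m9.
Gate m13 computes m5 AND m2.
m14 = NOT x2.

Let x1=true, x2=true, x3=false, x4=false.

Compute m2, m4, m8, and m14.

m2 = true; m4 = true; m8 = false; m14 = false

m0 = x1 NOR x2 = true NOR true = false
m1 = m0 XNOR x4 = false XNOR false = true
m2 = m0 OR x3 OR m1 = false OR false OR true = true
m3 = x2 NAND m2 = true NAND true = false
m4 = m0 NAND m3 = false NAND false = true
m8 = NOT m1 = NOT true = false
m14 = NOT x2 = NOT true = false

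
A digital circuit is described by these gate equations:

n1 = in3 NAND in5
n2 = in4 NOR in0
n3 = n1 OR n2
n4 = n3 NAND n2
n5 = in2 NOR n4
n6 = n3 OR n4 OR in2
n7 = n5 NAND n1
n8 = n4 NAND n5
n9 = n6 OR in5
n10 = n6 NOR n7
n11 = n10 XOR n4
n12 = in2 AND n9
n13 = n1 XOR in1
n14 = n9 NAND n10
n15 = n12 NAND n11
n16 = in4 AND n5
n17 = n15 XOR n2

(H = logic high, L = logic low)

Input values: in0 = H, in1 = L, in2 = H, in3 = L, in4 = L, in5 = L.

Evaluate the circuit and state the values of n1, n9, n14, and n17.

n1 = in3 NAND in5 = L NAND L = H
n2 = in4 NOR in0 = L NOR H = L
n3 = n1 OR n2 = H OR L = H
n4 = n3 NAND n2 = H NAND L = H
n5 = in2 NOR n4 = H NOR H = L
n6 = n3 OR n4 OR in2 = H OR H OR H = H
n7 = n5 NAND n1 = L NAND H = H
n9 = n6 OR in5 = H OR L = H
n10 = n6 NOR n7 = H NOR H = L
n11 = n10 XOR n4 = L XOR H = H
n12 = in2 AND n9 = H AND H = H
n14 = n9 NAND n10 = H NAND L = H
n15 = n12 NAND n11 = H NAND H = L
n17 = n15 XOR n2 = L XOR L = L

n1 = H, n9 = H, n14 = H, n17 = L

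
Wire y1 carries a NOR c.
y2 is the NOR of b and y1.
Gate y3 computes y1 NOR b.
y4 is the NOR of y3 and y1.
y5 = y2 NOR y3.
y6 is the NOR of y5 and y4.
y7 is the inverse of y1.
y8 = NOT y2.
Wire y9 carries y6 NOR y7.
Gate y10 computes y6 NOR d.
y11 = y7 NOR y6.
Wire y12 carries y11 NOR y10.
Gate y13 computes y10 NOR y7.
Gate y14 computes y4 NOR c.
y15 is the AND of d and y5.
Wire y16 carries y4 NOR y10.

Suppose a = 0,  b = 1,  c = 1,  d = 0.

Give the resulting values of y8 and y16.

y1 = a NOR c = 0 NOR 1 = 0
y2 = b NOR y1 = 1 NOR 0 = 0
y3 = y1 NOR b = 0 NOR 1 = 0
y4 = y3 NOR y1 = 0 NOR 0 = 1
y5 = y2 NOR y3 = 0 NOR 0 = 1
y6 = y5 NOR y4 = 1 NOR 1 = 0
y8 = NOT y2 = NOT 0 = 1
y10 = y6 NOR d = 0 NOR 0 = 1
y16 = y4 NOR y10 = 1 NOR 1 = 0

y8 = 1, y16 = 0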